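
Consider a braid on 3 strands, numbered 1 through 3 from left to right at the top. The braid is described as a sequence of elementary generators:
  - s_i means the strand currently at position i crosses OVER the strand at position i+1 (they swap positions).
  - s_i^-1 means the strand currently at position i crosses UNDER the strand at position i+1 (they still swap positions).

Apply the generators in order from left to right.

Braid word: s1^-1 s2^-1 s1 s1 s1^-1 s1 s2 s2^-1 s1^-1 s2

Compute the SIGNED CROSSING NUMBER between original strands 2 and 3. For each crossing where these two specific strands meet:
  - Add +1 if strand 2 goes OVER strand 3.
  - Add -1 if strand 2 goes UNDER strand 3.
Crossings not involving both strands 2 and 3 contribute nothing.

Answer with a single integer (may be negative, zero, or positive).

Answer: -3

Derivation:
Gen 1: crossing 1x2. Both 2&3? no. Sum: 0
Gen 2: crossing 1x3. Both 2&3? no. Sum: 0
Gen 3: 2 over 3. Both 2&3? yes. Contrib: +1. Sum: 1
Gen 4: 3 over 2. Both 2&3? yes. Contrib: -1. Sum: 0
Gen 5: 2 under 3. Both 2&3? yes. Contrib: -1. Sum: -1
Gen 6: 3 over 2. Both 2&3? yes. Contrib: -1. Sum: -2
Gen 7: crossing 3x1. Both 2&3? no. Sum: -2
Gen 8: crossing 1x3. Both 2&3? no. Sum: -2
Gen 9: 2 under 3. Both 2&3? yes. Contrib: -1. Sum: -3
Gen 10: crossing 2x1. Both 2&3? no. Sum: -3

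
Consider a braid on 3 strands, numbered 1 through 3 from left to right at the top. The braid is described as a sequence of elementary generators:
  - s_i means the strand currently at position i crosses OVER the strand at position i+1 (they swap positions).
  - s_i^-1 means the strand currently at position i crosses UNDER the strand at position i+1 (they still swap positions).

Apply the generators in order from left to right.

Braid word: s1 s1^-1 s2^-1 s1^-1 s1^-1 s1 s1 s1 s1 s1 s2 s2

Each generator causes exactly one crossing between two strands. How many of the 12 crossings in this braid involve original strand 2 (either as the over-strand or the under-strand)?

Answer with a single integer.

Answer: 5

Derivation:
Gen 1: crossing 1x2. Involves strand 2? yes. Count so far: 1
Gen 2: crossing 2x1. Involves strand 2? yes. Count so far: 2
Gen 3: crossing 2x3. Involves strand 2? yes. Count so far: 3
Gen 4: crossing 1x3. Involves strand 2? no. Count so far: 3
Gen 5: crossing 3x1. Involves strand 2? no. Count so far: 3
Gen 6: crossing 1x3. Involves strand 2? no. Count so far: 3
Gen 7: crossing 3x1. Involves strand 2? no. Count so far: 3
Gen 8: crossing 1x3. Involves strand 2? no. Count so far: 3
Gen 9: crossing 3x1. Involves strand 2? no. Count so far: 3
Gen 10: crossing 1x3. Involves strand 2? no. Count so far: 3
Gen 11: crossing 1x2. Involves strand 2? yes. Count so far: 4
Gen 12: crossing 2x1. Involves strand 2? yes. Count so far: 5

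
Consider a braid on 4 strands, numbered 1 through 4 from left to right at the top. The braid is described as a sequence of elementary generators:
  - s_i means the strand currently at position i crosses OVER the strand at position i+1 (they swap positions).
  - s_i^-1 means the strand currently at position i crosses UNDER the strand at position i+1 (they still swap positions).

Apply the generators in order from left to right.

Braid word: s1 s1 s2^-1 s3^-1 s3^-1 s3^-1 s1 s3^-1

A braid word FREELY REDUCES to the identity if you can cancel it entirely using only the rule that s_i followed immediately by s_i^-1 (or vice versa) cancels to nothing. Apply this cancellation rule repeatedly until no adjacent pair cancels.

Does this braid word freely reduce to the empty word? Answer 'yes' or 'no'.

Answer: no

Derivation:
Gen 1 (s1): push. Stack: [s1]
Gen 2 (s1): push. Stack: [s1 s1]
Gen 3 (s2^-1): push. Stack: [s1 s1 s2^-1]
Gen 4 (s3^-1): push. Stack: [s1 s1 s2^-1 s3^-1]
Gen 5 (s3^-1): push. Stack: [s1 s1 s2^-1 s3^-1 s3^-1]
Gen 6 (s3^-1): push. Stack: [s1 s1 s2^-1 s3^-1 s3^-1 s3^-1]
Gen 7 (s1): push. Stack: [s1 s1 s2^-1 s3^-1 s3^-1 s3^-1 s1]
Gen 8 (s3^-1): push. Stack: [s1 s1 s2^-1 s3^-1 s3^-1 s3^-1 s1 s3^-1]
Reduced word: s1 s1 s2^-1 s3^-1 s3^-1 s3^-1 s1 s3^-1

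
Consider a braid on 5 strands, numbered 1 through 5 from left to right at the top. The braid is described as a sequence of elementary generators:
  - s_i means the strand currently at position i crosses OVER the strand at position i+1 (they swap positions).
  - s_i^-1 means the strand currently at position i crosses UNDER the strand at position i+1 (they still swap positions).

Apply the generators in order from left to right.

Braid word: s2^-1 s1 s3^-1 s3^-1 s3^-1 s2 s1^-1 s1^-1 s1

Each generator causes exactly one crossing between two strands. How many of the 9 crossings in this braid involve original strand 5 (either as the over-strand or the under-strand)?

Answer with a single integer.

Gen 1: crossing 2x3. Involves strand 5? no. Count so far: 0
Gen 2: crossing 1x3. Involves strand 5? no. Count so far: 0
Gen 3: crossing 2x4. Involves strand 5? no. Count so far: 0
Gen 4: crossing 4x2. Involves strand 5? no. Count so far: 0
Gen 5: crossing 2x4. Involves strand 5? no. Count so far: 0
Gen 6: crossing 1x4. Involves strand 5? no. Count so far: 0
Gen 7: crossing 3x4. Involves strand 5? no. Count so far: 0
Gen 8: crossing 4x3. Involves strand 5? no. Count so far: 0
Gen 9: crossing 3x4. Involves strand 5? no. Count so far: 0

Answer: 0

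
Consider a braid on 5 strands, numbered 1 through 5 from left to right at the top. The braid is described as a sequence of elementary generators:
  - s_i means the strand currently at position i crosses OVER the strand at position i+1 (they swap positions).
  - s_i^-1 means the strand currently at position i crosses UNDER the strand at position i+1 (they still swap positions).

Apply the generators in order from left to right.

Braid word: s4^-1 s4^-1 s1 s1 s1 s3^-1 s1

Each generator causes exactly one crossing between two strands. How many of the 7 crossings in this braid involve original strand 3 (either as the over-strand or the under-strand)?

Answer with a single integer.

Gen 1: crossing 4x5. Involves strand 3? no. Count so far: 0
Gen 2: crossing 5x4. Involves strand 3? no. Count so far: 0
Gen 3: crossing 1x2. Involves strand 3? no. Count so far: 0
Gen 4: crossing 2x1. Involves strand 3? no. Count so far: 0
Gen 5: crossing 1x2. Involves strand 3? no. Count so far: 0
Gen 6: crossing 3x4. Involves strand 3? yes. Count so far: 1
Gen 7: crossing 2x1. Involves strand 3? no. Count so far: 1

Answer: 1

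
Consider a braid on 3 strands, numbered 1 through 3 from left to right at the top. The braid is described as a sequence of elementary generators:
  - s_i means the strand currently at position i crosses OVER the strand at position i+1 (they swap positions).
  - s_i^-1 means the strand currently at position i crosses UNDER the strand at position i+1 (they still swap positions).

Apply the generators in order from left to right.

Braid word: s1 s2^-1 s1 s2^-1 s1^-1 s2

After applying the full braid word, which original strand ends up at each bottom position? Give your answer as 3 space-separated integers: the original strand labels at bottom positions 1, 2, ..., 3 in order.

Gen 1 (s1): strand 1 crosses over strand 2. Perm now: [2 1 3]
Gen 2 (s2^-1): strand 1 crosses under strand 3. Perm now: [2 3 1]
Gen 3 (s1): strand 2 crosses over strand 3. Perm now: [3 2 1]
Gen 4 (s2^-1): strand 2 crosses under strand 1. Perm now: [3 1 2]
Gen 5 (s1^-1): strand 3 crosses under strand 1. Perm now: [1 3 2]
Gen 6 (s2): strand 3 crosses over strand 2. Perm now: [1 2 3]

Answer: 1 2 3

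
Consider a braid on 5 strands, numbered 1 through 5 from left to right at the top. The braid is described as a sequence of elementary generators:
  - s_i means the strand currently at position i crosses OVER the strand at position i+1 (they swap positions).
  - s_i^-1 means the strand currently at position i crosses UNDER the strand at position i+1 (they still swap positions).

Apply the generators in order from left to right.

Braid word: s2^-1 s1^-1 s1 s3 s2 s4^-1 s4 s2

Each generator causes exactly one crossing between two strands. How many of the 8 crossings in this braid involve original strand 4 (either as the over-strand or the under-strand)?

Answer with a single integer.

Gen 1: crossing 2x3. Involves strand 4? no. Count so far: 0
Gen 2: crossing 1x3. Involves strand 4? no. Count so far: 0
Gen 3: crossing 3x1. Involves strand 4? no. Count so far: 0
Gen 4: crossing 2x4. Involves strand 4? yes. Count so far: 1
Gen 5: crossing 3x4. Involves strand 4? yes. Count so far: 2
Gen 6: crossing 2x5. Involves strand 4? no. Count so far: 2
Gen 7: crossing 5x2. Involves strand 4? no. Count so far: 2
Gen 8: crossing 4x3. Involves strand 4? yes. Count so far: 3

Answer: 3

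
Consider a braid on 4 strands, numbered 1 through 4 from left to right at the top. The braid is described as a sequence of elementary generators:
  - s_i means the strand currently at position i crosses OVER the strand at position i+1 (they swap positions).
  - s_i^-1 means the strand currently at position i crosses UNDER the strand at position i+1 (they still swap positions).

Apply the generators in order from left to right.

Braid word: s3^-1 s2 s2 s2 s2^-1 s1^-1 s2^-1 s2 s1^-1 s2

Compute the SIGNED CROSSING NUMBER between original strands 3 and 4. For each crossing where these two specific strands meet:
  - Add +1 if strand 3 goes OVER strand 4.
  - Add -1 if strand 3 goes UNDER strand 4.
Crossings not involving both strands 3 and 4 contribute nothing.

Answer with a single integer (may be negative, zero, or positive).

Gen 1: 3 under 4. Both 3&4? yes. Contrib: -1. Sum: -1
Gen 2: crossing 2x4. Both 3&4? no. Sum: -1
Gen 3: crossing 4x2. Both 3&4? no. Sum: -1
Gen 4: crossing 2x4. Both 3&4? no. Sum: -1
Gen 5: crossing 4x2. Both 3&4? no. Sum: -1
Gen 6: crossing 1x2. Both 3&4? no. Sum: -1
Gen 7: crossing 1x4. Both 3&4? no. Sum: -1
Gen 8: crossing 4x1. Both 3&4? no. Sum: -1
Gen 9: crossing 2x1. Both 3&4? no. Sum: -1
Gen 10: crossing 2x4. Both 3&4? no. Sum: -1

Answer: -1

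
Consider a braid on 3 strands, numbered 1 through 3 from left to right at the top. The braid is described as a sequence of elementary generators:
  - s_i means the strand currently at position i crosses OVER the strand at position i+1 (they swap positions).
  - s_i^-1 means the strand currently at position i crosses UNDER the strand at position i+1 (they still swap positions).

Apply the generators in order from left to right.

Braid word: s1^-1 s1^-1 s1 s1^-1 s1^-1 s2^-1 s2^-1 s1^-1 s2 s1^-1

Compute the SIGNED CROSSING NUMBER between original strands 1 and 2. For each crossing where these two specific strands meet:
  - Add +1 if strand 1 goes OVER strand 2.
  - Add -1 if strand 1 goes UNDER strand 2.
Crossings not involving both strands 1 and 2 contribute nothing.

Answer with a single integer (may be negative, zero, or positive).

Answer: 2

Derivation:
Gen 1: 1 under 2. Both 1&2? yes. Contrib: -1. Sum: -1
Gen 2: 2 under 1. Both 1&2? yes. Contrib: +1. Sum: 0
Gen 3: 1 over 2. Both 1&2? yes. Contrib: +1. Sum: 1
Gen 4: 2 under 1. Both 1&2? yes. Contrib: +1. Sum: 2
Gen 5: 1 under 2. Both 1&2? yes. Contrib: -1. Sum: 1
Gen 6: crossing 1x3. Both 1&2? no. Sum: 1
Gen 7: crossing 3x1. Both 1&2? no. Sum: 1
Gen 8: 2 under 1. Both 1&2? yes. Contrib: +1. Sum: 2
Gen 9: crossing 2x3. Both 1&2? no. Sum: 2
Gen 10: crossing 1x3. Both 1&2? no. Sum: 2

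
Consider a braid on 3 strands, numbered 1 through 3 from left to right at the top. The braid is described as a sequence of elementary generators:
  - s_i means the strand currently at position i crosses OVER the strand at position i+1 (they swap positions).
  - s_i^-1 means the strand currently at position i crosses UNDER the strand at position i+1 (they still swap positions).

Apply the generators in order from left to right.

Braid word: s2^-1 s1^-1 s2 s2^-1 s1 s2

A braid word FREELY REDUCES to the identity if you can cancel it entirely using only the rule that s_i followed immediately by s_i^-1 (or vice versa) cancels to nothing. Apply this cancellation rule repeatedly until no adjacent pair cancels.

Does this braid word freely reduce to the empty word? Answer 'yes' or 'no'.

Answer: yes

Derivation:
Gen 1 (s2^-1): push. Stack: [s2^-1]
Gen 2 (s1^-1): push. Stack: [s2^-1 s1^-1]
Gen 3 (s2): push. Stack: [s2^-1 s1^-1 s2]
Gen 4 (s2^-1): cancels prior s2. Stack: [s2^-1 s1^-1]
Gen 5 (s1): cancels prior s1^-1. Stack: [s2^-1]
Gen 6 (s2): cancels prior s2^-1. Stack: []
Reduced word: (empty)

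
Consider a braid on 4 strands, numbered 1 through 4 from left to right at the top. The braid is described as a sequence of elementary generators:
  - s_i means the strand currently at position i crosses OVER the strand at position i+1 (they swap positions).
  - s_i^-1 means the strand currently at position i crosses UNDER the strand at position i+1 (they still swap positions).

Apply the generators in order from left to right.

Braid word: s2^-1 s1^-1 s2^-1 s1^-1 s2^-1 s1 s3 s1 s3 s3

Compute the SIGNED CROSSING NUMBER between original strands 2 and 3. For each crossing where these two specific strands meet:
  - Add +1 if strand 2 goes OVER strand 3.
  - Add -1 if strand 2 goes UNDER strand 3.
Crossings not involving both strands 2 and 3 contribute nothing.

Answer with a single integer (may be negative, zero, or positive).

Answer: 0

Derivation:
Gen 1: 2 under 3. Both 2&3? yes. Contrib: -1. Sum: -1
Gen 2: crossing 1x3. Both 2&3? no. Sum: -1
Gen 3: crossing 1x2. Both 2&3? no. Sum: -1
Gen 4: 3 under 2. Both 2&3? yes. Contrib: +1. Sum: 0
Gen 5: crossing 3x1. Both 2&3? no. Sum: 0
Gen 6: crossing 2x1. Both 2&3? no. Sum: 0
Gen 7: crossing 3x4. Both 2&3? no. Sum: 0
Gen 8: crossing 1x2. Both 2&3? no. Sum: 0
Gen 9: crossing 4x3. Both 2&3? no. Sum: 0
Gen 10: crossing 3x4. Both 2&3? no. Sum: 0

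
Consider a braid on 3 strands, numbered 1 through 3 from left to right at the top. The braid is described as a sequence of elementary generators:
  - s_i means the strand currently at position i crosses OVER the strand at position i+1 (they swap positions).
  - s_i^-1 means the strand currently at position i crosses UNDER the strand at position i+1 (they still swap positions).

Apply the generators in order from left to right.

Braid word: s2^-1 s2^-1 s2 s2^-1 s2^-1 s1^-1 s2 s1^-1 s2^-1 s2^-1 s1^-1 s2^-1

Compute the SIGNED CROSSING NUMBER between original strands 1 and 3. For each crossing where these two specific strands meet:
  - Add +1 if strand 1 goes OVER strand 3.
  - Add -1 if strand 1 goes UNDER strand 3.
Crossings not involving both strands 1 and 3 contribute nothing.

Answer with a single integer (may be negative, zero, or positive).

Gen 1: crossing 2x3. Both 1&3? no. Sum: 0
Gen 2: crossing 3x2. Both 1&3? no. Sum: 0
Gen 3: crossing 2x3. Both 1&3? no. Sum: 0
Gen 4: crossing 3x2. Both 1&3? no. Sum: 0
Gen 5: crossing 2x3. Both 1&3? no. Sum: 0
Gen 6: 1 under 3. Both 1&3? yes. Contrib: -1. Sum: -1
Gen 7: crossing 1x2. Both 1&3? no. Sum: -1
Gen 8: crossing 3x2. Both 1&3? no. Sum: -1
Gen 9: 3 under 1. Both 1&3? yes. Contrib: +1. Sum: 0
Gen 10: 1 under 3. Both 1&3? yes. Contrib: -1. Sum: -1
Gen 11: crossing 2x3. Both 1&3? no. Sum: -1
Gen 12: crossing 2x1. Both 1&3? no. Sum: -1

Answer: -1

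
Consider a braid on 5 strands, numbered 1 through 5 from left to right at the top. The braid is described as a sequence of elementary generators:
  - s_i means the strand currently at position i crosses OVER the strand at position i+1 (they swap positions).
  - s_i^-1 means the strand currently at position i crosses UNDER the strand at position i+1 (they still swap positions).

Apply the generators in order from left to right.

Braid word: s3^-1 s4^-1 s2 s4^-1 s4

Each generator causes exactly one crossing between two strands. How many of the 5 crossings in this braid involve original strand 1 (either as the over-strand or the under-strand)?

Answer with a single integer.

Gen 1: crossing 3x4. Involves strand 1? no. Count so far: 0
Gen 2: crossing 3x5. Involves strand 1? no. Count so far: 0
Gen 3: crossing 2x4. Involves strand 1? no. Count so far: 0
Gen 4: crossing 5x3. Involves strand 1? no. Count so far: 0
Gen 5: crossing 3x5. Involves strand 1? no. Count so far: 0

Answer: 0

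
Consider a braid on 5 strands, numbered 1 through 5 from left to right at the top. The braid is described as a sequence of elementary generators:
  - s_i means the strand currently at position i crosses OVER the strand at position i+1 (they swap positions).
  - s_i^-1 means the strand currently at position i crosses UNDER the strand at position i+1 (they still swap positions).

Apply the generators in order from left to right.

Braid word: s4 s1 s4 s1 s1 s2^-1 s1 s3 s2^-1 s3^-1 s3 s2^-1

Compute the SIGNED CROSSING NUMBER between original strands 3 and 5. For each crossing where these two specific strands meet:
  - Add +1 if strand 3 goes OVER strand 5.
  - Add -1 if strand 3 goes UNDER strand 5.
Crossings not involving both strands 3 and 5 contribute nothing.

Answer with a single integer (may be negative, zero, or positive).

Gen 1: crossing 4x5. Both 3&5? no. Sum: 0
Gen 2: crossing 1x2. Both 3&5? no. Sum: 0
Gen 3: crossing 5x4. Both 3&5? no. Sum: 0
Gen 4: crossing 2x1. Both 3&5? no. Sum: 0
Gen 5: crossing 1x2. Both 3&5? no. Sum: 0
Gen 6: crossing 1x3. Both 3&5? no. Sum: 0
Gen 7: crossing 2x3. Both 3&5? no. Sum: 0
Gen 8: crossing 1x4. Both 3&5? no. Sum: 0
Gen 9: crossing 2x4. Both 3&5? no. Sum: 0
Gen 10: crossing 2x1. Both 3&5? no. Sum: 0
Gen 11: crossing 1x2. Both 3&5? no. Sum: 0
Gen 12: crossing 4x2. Both 3&5? no. Sum: 0

Answer: 0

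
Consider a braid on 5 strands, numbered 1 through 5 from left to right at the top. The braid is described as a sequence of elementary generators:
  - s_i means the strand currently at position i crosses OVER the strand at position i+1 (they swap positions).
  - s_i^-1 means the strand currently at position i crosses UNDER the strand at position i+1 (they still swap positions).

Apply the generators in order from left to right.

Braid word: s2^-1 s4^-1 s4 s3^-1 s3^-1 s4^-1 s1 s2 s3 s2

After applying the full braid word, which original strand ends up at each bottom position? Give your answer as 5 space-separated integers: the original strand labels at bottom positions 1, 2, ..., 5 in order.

Gen 1 (s2^-1): strand 2 crosses under strand 3. Perm now: [1 3 2 4 5]
Gen 2 (s4^-1): strand 4 crosses under strand 5. Perm now: [1 3 2 5 4]
Gen 3 (s4): strand 5 crosses over strand 4. Perm now: [1 3 2 4 5]
Gen 4 (s3^-1): strand 2 crosses under strand 4. Perm now: [1 3 4 2 5]
Gen 5 (s3^-1): strand 4 crosses under strand 2. Perm now: [1 3 2 4 5]
Gen 6 (s4^-1): strand 4 crosses under strand 5. Perm now: [1 3 2 5 4]
Gen 7 (s1): strand 1 crosses over strand 3. Perm now: [3 1 2 5 4]
Gen 8 (s2): strand 1 crosses over strand 2. Perm now: [3 2 1 5 4]
Gen 9 (s3): strand 1 crosses over strand 5. Perm now: [3 2 5 1 4]
Gen 10 (s2): strand 2 crosses over strand 5. Perm now: [3 5 2 1 4]

Answer: 3 5 2 1 4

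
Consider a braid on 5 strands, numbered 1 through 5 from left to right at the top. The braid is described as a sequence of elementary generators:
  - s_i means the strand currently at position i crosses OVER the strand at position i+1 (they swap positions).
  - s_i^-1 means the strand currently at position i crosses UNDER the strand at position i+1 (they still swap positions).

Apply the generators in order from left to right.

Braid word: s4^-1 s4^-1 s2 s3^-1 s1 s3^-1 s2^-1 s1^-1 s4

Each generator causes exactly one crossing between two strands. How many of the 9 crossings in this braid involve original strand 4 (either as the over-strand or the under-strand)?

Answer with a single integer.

Gen 1: crossing 4x5. Involves strand 4? yes. Count so far: 1
Gen 2: crossing 5x4. Involves strand 4? yes. Count so far: 2
Gen 3: crossing 2x3. Involves strand 4? no. Count so far: 2
Gen 4: crossing 2x4. Involves strand 4? yes. Count so far: 3
Gen 5: crossing 1x3. Involves strand 4? no. Count so far: 3
Gen 6: crossing 4x2. Involves strand 4? yes. Count so far: 4
Gen 7: crossing 1x2. Involves strand 4? no. Count so far: 4
Gen 8: crossing 3x2. Involves strand 4? no. Count so far: 4
Gen 9: crossing 4x5. Involves strand 4? yes. Count so far: 5

Answer: 5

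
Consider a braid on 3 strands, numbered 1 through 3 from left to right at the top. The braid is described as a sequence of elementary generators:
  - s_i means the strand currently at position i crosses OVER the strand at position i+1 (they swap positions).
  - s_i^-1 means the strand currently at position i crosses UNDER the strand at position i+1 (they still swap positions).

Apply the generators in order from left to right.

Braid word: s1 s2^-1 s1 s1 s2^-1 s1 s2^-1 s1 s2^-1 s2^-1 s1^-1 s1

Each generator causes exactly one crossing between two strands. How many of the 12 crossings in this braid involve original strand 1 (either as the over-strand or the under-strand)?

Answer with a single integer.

Gen 1: crossing 1x2. Involves strand 1? yes. Count so far: 1
Gen 2: crossing 1x3. Involves strand 1? yes. Count so far: 2
Gen 3: crossing 2x3. Involves strand 1? no. Count so far: 2
Gen 4: crossing 3x2. Involves strand 1? no. Count so far: 2
Gen 5: crossing 3x1. Involves strand 1? yes. Count so far: 3
Gen 6: crossing 2x1. Involves strand 1? yes. Count so far: 4
Gen 7: crossing 2x3. Involves strand 1? no. Count so far: 4
Gen 8: crossing 1x3. Involves strand 1? yes. Count so far: 5
Gen 9: crossing 1x2. Involves strand 1? yes. Count so far: 6
Gen 10: crossing 2x1. Involves strand 1? yes. Count so far: 7
Gen 11: crossing 3x1. Involves strand 1? yes. Count so far: 8
Gen 12: crossing 1x3. Involves strand 1? yes. Count so far: 9

Answer: 9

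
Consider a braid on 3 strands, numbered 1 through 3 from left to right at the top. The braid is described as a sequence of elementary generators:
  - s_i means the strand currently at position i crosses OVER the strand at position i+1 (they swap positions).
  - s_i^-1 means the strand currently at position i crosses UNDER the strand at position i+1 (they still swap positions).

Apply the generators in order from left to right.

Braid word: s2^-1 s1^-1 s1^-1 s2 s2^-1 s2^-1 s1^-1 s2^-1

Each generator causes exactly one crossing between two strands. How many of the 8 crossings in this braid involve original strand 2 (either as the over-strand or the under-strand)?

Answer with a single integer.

Answer: 5

Derivation:
Gen 1: crossing 2x3. Involves strand 2? yes. Count so far: 1
Gen 2: crossing 1x3. Involves strand 2? no. Count so far: 1
Gen 3: crossing 3x1. Involves strand 2? no. Count so far: 1
Gen 4: crossing 3x2. Involves strand 2? yes. Count so far: 2
Gen 5: crossing 2x3. Involves strand 2? yes. Count so far: 3
Gen 6: crossing 3x2. Involves strand 2? yes. Count so far: 4
Gen 7: crossing 1x2. Involves strand 2? yes. Count so far: 5
Gen 8: crossing 1x3. Involves strand 2? no. Count so far: 5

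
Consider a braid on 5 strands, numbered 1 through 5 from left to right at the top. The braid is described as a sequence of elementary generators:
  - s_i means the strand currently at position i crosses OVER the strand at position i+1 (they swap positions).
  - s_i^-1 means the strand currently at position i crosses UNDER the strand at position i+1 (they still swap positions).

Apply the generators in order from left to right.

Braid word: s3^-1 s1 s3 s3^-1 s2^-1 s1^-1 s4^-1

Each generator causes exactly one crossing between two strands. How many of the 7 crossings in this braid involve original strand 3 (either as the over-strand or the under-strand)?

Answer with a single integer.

Gen 1: crossing 3x4. Involves strand 3? yes. Count so far: 1
Gen 2: crossing 1x2. Involves strand 3? no. Count so far: 1
Gen 3: crossing 4x3. Involves strand 3? yes. Count so far: 2
Gen 4: crossing 3x4. Involves strand 3? yes. Count so far: 3
Gen 5: crossing 1x4. Involves strand 3? no. Count so far: 3
Gen 6: crossing 2x4. Involves strand 3? no. Count so far: 3
Gen 7: crossing 3x5. Involves strand 3? yes. Count so far: 4

Answer: 4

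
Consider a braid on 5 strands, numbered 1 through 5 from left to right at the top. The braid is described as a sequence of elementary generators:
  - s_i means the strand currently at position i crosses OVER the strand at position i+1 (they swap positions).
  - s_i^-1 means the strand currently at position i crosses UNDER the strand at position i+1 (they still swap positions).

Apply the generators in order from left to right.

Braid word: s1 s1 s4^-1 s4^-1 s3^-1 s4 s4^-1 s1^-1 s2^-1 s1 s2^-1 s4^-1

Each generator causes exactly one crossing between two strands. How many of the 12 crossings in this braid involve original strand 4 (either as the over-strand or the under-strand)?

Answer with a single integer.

Gen 1: crossing 1x2. Involves strand 4? no. Count so far: 0
Gen 2: crossing 2x1. Involves strand 4? no. Count so far: 0
Gen 3: crossing 4x5. Involves strand 4? yes. Count so far: 1
Gen 4: crossing 5x4. Involves strand 4? yes. Count so far: 2
Gen 5: crossing 3x4. Involves strand 4? yes. Count so far: 3
Gen 6: crossing 3x5. Involves strand 4? no. Count so far: 3
Gen 7: crossing 5x3. Involves strand 4? no. Count so far: 3
Gen 8: crossing 1x2. Involves strand 4? no. Count so far: 3
Gen 9: crossing 1x4. Involves strand 4? yes. Count so far: 4
Gen 10: crossing 2x4. Involves strand 4? yes. Count so far: 5
Gen 11: crossing 2x1. Involves strand 4? no. Count so far: 5
Gen 12: crossing 3x5. Involves strand 4? no. Count so far: 5

Answer: 5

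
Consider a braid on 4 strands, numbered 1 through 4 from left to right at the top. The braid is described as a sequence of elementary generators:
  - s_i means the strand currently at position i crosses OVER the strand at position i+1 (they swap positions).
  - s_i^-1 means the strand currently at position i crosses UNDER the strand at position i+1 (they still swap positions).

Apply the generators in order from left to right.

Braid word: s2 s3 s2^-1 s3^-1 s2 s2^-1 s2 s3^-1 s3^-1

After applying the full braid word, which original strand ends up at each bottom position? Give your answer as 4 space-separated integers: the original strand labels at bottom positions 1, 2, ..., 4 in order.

Answer: 1 2 4 3

Derivation:
Gen 1 (s2): strand 2 crosses over strand 3. Perm now: [1 3 2 4]
Gen 2 (s3): strand 2 crosses over strand 4. Perm now: [1 3 4 2]
Gen 3 (s2^-1): strand 3 crosses under strand 4. Perm now: [1 4 3 2]
Gen 4 (s3^-1): strand 3 crosses under strand 2. Perm now: [1 4 2 3]
Gen 5 (s2): strand 4 crosses over strand 2. Perm now: [1 2 4 3]
Gen 6 (s2^-1): strand 2 crosses under strand 4. Perm now: [1 4 2 3]
Gen 7 (s2): strand 4 crosses over strand 2. Perm now: [1 2 4 3]
Gen 8 (s3^-1): strand 4 crosses under strand 3. Perm now: [1 2 3 4]
Gen 9 (s3^-1): strand 3 crosses under strand 4. Perm now: [1 2 4 3]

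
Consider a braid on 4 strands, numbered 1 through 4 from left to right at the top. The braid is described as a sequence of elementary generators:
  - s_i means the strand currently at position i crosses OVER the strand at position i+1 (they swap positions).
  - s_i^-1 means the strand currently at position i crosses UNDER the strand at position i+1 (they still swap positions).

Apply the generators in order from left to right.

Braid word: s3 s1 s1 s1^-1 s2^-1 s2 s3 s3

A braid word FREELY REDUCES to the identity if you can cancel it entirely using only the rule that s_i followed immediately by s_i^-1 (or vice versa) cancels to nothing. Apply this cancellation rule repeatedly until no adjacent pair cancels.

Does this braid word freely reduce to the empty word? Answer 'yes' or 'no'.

Gen 1 (s3): push. Stack: [s3]
Gen 2 (s1): push. Stack: [s3 s1]
Gen 3 (s1): push. Stack: [s3 s1 s1]
Gen 4 (s1^-1): cancels prior s1. Stack: [s3 s1]
Gen 5 (s2^-1): push. Stack: [s3 s1 s2^-1]
Gen 6 (s2): cancels prior s2^-1. Stack: [s3 s1]
Gen 7 (s3): push. Stack: [s3 s1 s3]
Gen 8 (s3): push. Stack: [s3 s1 s3 s3]
Reduced word: s3 s1 s3 s3

Answer: no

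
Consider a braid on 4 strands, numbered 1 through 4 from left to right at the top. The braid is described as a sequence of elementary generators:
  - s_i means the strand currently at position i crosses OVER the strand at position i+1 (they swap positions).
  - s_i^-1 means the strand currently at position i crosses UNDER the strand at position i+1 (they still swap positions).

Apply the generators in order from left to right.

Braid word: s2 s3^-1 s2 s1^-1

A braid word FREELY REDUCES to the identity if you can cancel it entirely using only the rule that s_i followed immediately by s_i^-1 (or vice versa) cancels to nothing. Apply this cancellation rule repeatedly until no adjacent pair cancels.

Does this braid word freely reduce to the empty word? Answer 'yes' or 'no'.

Answer: no

Derivation:
Gen 1 (s2): push. Stack: [s2]
Gen 2 (s3^-1): push. Stack: [s2 s3^-1]
Gen 3 (s2): push. Stack: [s2 s3^-1 s2]
Gen 4 (s1^-1): push. Stack: [s2 s3^-1 s2 s1^-1]
Reduced word: s2 s3^-1 s2 s1^-1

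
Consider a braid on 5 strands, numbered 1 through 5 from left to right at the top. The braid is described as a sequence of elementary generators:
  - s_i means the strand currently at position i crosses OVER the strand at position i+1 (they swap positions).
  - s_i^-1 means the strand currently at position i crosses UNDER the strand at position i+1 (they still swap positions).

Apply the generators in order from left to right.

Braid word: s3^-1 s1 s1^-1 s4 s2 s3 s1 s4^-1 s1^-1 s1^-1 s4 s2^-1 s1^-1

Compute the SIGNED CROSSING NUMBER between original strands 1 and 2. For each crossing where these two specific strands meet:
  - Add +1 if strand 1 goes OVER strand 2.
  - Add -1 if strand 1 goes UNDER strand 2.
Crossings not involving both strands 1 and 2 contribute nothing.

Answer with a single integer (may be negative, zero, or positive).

Gen 1: crossing 3x4. Both 1&2? no. Sum: 0
Gen 2: 1 over 2. Both 1&2? yes. Contrib: +1. Sum: 1
Gen 3: 2 under 1. Both 1&2? yes. Contrib: +1. Sum: 2
Gen 4: crossing 3x5. Both 1&2? no. Sum: 2
Gen 5: crossing 2x4. Both 1&2? no. Sum: 2
Gen 6: crossing 2x5. Both 1&2? no. Sum: 2
Gen 7: crossing 1x4. Both 1&2? no. Sum: 2
Gen 8: crossing 2x3. Both 1&2? no. Sum: 2
Gen 9: crossing 4x1. Both 1&2? no. Sum: 2
Gen 10: crossing 1x4. Both 1&2? no. Sum: 2
Gen 11: crossing 3x2. Both 1&2? no. Sum: 2
Gen 12: crossing 1x5. Both 1&2? no. Sum: 2
Gen 13: crossing 4x5. Both 1&2? no. Sum: 2

Answer: 2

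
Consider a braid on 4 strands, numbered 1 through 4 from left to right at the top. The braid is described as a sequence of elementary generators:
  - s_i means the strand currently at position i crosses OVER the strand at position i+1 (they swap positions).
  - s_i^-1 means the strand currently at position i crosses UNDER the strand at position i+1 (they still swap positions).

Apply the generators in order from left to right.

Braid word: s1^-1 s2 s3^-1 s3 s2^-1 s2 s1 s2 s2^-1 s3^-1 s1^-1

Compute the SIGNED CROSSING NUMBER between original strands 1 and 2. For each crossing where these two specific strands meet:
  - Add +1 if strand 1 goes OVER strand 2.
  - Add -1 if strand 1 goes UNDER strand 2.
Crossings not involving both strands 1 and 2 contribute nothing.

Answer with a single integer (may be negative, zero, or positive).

Gen 1: 1 under 2. Both 1&2? yes. Contrib: -1. Sum: -1
Gen 2: crossing 1x3. Both 1&2? no. Sum: -1
Gen 3: crossing 1x4. Both 1&2? no. Sum: -1
Gen 4: crossing 4x1. Both 1&2? no. Sum: -1
Gen 5: crossing 3x1. Both 1&2? no. Sum: -1
Gen 6: crossing 1x3. Both 1&2? no. Sum: -1
Gen 7: crossing 2x3. Both 1&2? no. Sum: -1
Gen 8: 2 over 1. Both 1&2? yes. Contrib: -1. Sum: -2
Gen 9: 1 under 2. Both 1&2? yes. Contrib: -1. Sum: -3
Gen 10: crossing 1x4. Both 1&2? no. Sum: -3
Gen 11: crossing 3x2. Both 1&2? no. Sum: -3

Answer: -3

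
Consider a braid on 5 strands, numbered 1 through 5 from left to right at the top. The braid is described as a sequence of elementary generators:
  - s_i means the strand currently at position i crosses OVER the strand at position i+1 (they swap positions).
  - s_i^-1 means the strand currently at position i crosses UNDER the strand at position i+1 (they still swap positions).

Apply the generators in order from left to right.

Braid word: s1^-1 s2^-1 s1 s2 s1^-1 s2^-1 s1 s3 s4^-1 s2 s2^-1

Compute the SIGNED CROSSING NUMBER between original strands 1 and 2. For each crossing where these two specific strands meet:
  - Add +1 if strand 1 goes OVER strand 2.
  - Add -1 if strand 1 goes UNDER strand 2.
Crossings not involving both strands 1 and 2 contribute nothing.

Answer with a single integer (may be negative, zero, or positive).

Gen 1: 1 under 2. Both 1&2? yes. Contrib: -1. Sum: -1
Gen 2: crossing 1x3. Both 1&2? no. Sum: -1
Gen 3: crossing 2x3. Both 1&2? no. Sum: -1
Gen 4: 2 over 1. Both 1&2? yes. Contrib: -1. Sum: -2
Gen 5: crossing 3x1. Both 1&2? no. Sum: -2
Gen 6: crossing 3x2. Both 1&2? no. Sum: -2
Gen 7: 1 over 2. Both 1&2? yes. Contrib: +1. Sum: -1
Gen 8: crossing 3x4. Both 1&2? no. Sum: -1
Gen 9: crossing 3x5. Both 1&2? no. Sum: -1
Gen 10: crossing 1x4. Both 1&2? no. Sum: -1
Gen 11: crossing 4x1. Both 1&2? no. Sum: -1

Answer: -1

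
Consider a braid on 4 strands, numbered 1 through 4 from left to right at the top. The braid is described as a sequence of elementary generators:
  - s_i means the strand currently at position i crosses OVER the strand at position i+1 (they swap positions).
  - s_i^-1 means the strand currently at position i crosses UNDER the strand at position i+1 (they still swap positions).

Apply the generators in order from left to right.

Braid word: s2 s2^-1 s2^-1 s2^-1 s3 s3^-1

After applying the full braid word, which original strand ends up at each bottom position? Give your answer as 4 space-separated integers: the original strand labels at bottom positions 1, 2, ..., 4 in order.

Gen 1 (s2): strand 2 crosses over strand 3. Perm now: [1 3 2 4]
Gen 2 (s2^-1): strand 3 crosses under strand 2. Perm now: [1 2 3 4]
Gen 3 (s2^-1): strand 2 crosses under strand 3. Perm now: [1 3 2 4]
Gen 4 (s2^-1): strand 3 crosses under strand 2. Perm now: [1 2 3 4]
Gen 5 (s3): strand 3 crosses over strand 4. Perm now: [1 2 4 3]
Gen 6 (s3^-1): strand 4 crosses under strand 3. Perm now: [1 2 3 4]

Answer: 1 2 3 4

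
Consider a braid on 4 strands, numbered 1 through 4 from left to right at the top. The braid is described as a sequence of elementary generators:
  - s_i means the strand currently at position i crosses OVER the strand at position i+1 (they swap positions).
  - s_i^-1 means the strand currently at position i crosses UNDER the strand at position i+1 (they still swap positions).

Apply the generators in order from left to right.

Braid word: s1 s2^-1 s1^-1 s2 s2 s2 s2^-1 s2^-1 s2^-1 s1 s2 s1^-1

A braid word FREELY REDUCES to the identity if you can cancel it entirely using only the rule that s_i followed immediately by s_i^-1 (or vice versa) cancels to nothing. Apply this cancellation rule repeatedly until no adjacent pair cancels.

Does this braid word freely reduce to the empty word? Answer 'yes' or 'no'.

Gen 1 (s1): push. Stack: [s1]
Gen 2 (s2^-1): push. Stack: [s1 s2^-1]
Gen 3 (s1^-1): push. Stack: [s1 s2^-1 s1^-1]
Gen 4 (s2): push. Stack: [s1 s2^-1 s1^-1 s2]
Gen 5 (s2): push. Stack: [s1 s2^-1 s1^-1 s2 s2]
Gen 6 (s2): push. Stack: [s1 s2^-1 s1^-1 s2 s2 s2]
Gen 7 (s2^-1): cancels prior s2. Stack: [s1 s2^-1 s1^-1 s2 s2]
Gen 8 (s2^-1): cancels prior s2. Stack: [s1 s2^-1 s1^-1 s2]
Gen 9 (s2^-1): cancels prior s2. Stack: [s1 s2^-1 s1^-1]
Gen 10 (s1): cancels prior s1^-1. Stack: [s1 s2^-1]
Gen 11 (s2): cancels prior s2^-1. Stack: [s1]
Gen 12 (s1^-1): cancels prior s1. Stack: []
Reduced word: (empty)

Answer: yes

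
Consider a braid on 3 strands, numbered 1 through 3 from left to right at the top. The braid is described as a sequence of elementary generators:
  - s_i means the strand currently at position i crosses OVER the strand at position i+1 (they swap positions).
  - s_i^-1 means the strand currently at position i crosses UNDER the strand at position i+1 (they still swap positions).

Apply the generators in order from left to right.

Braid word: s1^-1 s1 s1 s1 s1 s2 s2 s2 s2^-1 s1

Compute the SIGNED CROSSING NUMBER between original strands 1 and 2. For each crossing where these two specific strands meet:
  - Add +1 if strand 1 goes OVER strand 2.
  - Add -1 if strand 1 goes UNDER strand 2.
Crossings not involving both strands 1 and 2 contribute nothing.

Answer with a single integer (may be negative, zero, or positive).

Answer: -2

Derivation:
Gen 1: 1 under 2. Both 1&2? yes. Contrib: -1. Sum: -1
Gen 2: 2 over 1. Both 1&2? yes. Contrib: -1. Sum: -2
Gen 3: 1 over 2. Both 1&2? yes. Contrib: +1. Sum: -1
Gen 4: 2 over 1. Both 1&2? yes. Contrib: -1. Sum: -2
Gen 5: 1 over 2. Both 1&2? yes. Contrib: +1. Sum: -1
Gen 6: crossing 1x3. Both 1&2? no. Sum: -1
Gen 7: crossing 3x1. Both 1&2? no. Sum: -1
Gen 8: crossing 1x3. Both 1&2? no. Sum: -1
Gen 9: crossing 3x1. Both 1&2? no. Sum: -1
Gen 10: 2 over 1. Both 1&2? yes. Contrib: -1. Sum: -2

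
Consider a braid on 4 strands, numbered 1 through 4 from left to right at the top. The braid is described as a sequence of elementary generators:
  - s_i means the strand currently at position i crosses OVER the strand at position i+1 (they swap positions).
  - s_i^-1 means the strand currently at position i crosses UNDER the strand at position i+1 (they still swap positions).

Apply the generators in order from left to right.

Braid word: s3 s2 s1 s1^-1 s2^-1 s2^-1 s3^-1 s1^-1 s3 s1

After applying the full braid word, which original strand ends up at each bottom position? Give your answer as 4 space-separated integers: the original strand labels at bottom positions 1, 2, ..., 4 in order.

Answer: 1 4 2 3

Derivation:
Gen 1 (s3): strand 3 crosses over strand 4. Perm now: [1 2 4 3]
Gen 2 (s2): strand 2 crosses over strand 4. Perm now: [1 4 2 3]
Gen 3 (s1): strand 1 crosses over strand 4. Perm now: [4 1 2 3]
Gen 4 (s1^-1): strand 4 crosses under strand 1. Perm now: [1 4 2 3]
Gen 5 (s2^-1): strand 4 crosses under strand 2. Perm now: [1 2 4 3]
Gen 6 (s2^-1): strand 2 crosses under strand 4. Perm now: [1 4 2 3]
Gen 7 (s3^-1): strand 2 crosses under strand 3. Perm now: [1 4 3 2]
Gen 8 (s1^-1): strand 1 crosses under strand 4. Perm now: [4 1 3 2]
Gen 9 (s3): strand 3 crosses over strand 2. Perm now: [4 1 2 3]
Gen 10 (s1): strand 4 crosses over strand 1. Perm now: [1 4 2 3]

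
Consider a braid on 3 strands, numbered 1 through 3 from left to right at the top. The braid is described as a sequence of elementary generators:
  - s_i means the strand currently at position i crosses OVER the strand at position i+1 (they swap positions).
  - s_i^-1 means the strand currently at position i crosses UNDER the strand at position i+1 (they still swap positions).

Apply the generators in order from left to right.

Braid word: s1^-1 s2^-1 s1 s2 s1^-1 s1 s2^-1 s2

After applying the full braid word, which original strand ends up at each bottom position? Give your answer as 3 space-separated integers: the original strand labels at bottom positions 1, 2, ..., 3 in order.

Gen 1 (s1^-1): strand 1 crosses under strand 2. Perm now: [2 1 3]
Gen 2 (s2^-1): strand 1 crosses under strand 3. Perm now: [2 3 1]
Gen 3 (s1): strand 2 crosses over strand 3. Perm now: [3 2 1]
Gen 4 (s2): strand 2 crosses over strand 1. Perm now: [3 1 2]
Gen 5 (s1^-1): strand 3 crosses under strand 1. Perm now: [1 3 2]
Gen 6 (s1): strand 1 crosses over strand 3. Perm now: [3 1 2]
Gen 7 (s2^-1): strand 1 crosses under strand 2. Perm now: [3 2 1]
Gen 8 (s2): strand 2 crosses over strand 1. Perm now: [3 1 2]

Answer: 3 1 2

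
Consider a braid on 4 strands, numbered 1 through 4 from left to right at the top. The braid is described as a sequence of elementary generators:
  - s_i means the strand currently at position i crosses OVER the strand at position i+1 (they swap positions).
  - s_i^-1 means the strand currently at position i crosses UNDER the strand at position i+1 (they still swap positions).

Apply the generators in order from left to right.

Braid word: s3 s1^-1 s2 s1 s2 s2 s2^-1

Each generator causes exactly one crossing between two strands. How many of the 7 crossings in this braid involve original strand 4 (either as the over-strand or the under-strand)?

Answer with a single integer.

Gen 1: crossing 3x4. Involves strand 4? yes. Count so far: 1
Gen 2: crossing 1x2. Involves strand 4? no. Count so far: 1
Gen 3: crossing 1x4. Involves strand 4? yes. Count so far: 2
Gen 4: crossing 2x4. Involves strand 4? yes. Count so far: 3
Gen 5: crossing 2x1. Involves strand 4? no. Count so far: 3
Gen 6: crossing 1x2. Involves strand 4? no. Count so far: 3
Gen 7: crossing 2x1. Involves strand 4? no. Count so far: 3

Answer: 3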